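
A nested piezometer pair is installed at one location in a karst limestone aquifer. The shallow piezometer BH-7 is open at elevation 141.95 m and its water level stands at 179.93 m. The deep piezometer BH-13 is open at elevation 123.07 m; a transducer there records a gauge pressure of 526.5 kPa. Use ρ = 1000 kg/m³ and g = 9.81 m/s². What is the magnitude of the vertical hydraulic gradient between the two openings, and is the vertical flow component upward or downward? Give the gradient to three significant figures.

|i_v| ≈ 0.169; vertical flow is downward

Total head at BH-7: h = 179.93 m (water level in the standpipe).
Pressure head at BH-13: ψ = P/(ρg) = 526.5×1000 / (1000 × 9.81) = 53.67 m.
Total head at BH-13: h = z + ψ = 123.07 + 53.67 = 176.74 m.
Δh = h(BH-7) − h(BH-13) = 179.93 − 176.74 = 3.19 m.
Vertical separation Δz = 141.95 − 123.07 = 18.88 m.
|i_v| = |Δh| / Δz = 3.19 / 18.88 = 0.169.
Head is higher in the shallow piezometer, so vertical flow is downward (recharge condition).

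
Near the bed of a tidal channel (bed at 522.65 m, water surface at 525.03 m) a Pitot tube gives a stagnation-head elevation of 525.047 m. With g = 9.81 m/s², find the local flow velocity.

Near the bed, under hydrostatic conditions, the piezometric head (z + ψ) equals the free-surface elevation, 525.03 m.
Velocity head = total − piezometric = 525.047 − 525.03 = 0.017 m.
v = √(2g·h_v) = √(2 × 9.81 × 0.017) = 0.578 m/s.

v ≈ 0.578 m/s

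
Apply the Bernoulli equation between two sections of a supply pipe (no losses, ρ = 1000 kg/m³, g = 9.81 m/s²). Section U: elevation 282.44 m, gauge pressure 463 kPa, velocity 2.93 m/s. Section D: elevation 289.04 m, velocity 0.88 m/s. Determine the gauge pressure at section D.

Pressure head at U: ψ₁ = P₁/(ρg) = 463×1000 / (1000 × 9.81) = 47.20 m.
Velocity heads: v₁²/2g = 2.93²/19.62 = 0.438 m; v₂²/2g = 0.88²/19.62 = 0.039 m.
Total head H = z₁ + ψ₁ + v₁²/2g = 282.44 + 47.20 + 0.438 = 330.08 m.
ψ₂ = H − z₂ − v₂²/2g = 330.08 − 289.04 − 0.039 = 41.00 m.
P₂ = ρgψ₂ = 1000 × 9.81 × 41.00 ≈ 402 kPa.

P₂ ≈ 402 kPa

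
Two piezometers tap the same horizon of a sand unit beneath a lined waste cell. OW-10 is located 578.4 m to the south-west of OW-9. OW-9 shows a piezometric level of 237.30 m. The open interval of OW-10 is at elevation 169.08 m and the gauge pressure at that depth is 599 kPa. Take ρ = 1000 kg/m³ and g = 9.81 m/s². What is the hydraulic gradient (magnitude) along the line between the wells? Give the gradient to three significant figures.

Total head at OW-9: h = 237.30 m (water level in the piezometer is the total head).
Pressure head at OW-10: ψ = P/(ρg) = 599×1000 / (1000 × 9.81) = 61.06 m.
Total head at OW-10: h = z + ψ = 169.08 + 61.06 = 230.14 m.
Head difference: h(OW-9) − h(OW-10) = 237.30 − 230.14 = 7.16 m.
Hydraulic gradient: i = |Δh| / L = 7.16 / 578.4 = 0.0124.

i ≈ 0.0124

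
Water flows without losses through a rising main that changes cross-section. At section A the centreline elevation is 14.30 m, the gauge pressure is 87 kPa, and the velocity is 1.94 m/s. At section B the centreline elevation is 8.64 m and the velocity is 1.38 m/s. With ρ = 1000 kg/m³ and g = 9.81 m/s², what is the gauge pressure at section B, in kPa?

P₂ ≈ 143 kPa

Pressure head at A: ψ₁ = P₁/(ρg) = 87×1000 / (1000 × 9.81) = 8.87 m.
Velocity heads: v₁²/2g = 1.94²/19.62 = 0.192 m; v₂²/2g = 1.38²/19.62 = 0.097 m.
Total head H = z₁ + ψ₁ + v₁²/2g = 14.30 + 8.87 + 0.192 = 23.36 m.
ψ₂ = H − z₂ − v₂²/2g = 23.36 − 8.64 − 0.097 = 14.62 m.
P₂ = ρgψ₂ = 1000 × 9.81 × 14.62 ≈ 143 kPa.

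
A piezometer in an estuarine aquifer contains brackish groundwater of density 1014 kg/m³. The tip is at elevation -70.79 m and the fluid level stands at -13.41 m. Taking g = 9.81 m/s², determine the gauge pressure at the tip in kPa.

Pressure head ψ = h − z = -13.41 − (-70.79) = 57.38 m.
P = ρgψ = 1014 × 9.81 × 57.38 = 570778 Pa ≈ 571 kPa.

P ≈ 571 kPa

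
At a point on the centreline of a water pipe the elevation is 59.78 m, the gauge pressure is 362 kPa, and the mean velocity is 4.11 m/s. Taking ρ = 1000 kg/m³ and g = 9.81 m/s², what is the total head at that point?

h ≈ 97.54 m

Pressure head ψ = P/(ρg) = 362×1000 / (1000 × 9.81) = 36.90 m.
Velocity head = v²/(2g) = 4.11² / (2 × 9.81) = 0.861 m.
h = z + ψ + v²/(2g) = 59.78 + 36.90 + 0.861 = 97.54 m.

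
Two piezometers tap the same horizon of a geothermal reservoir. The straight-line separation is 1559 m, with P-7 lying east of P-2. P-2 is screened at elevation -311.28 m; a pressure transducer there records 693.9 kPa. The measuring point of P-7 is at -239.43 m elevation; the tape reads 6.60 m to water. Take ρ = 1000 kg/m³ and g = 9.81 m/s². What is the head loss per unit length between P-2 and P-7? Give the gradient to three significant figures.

Pressure head at P-2: ψ = P/(ρg) = 693.9×1000 / (1000 × 9.81) = 70.73 m.
Total head at P-2: h = z + ψ = -311.28 + 70.73 = -240.55 m.
Total head at P-7: h = -239.43 − 6.60 = -246.03 m.
Head difference: h(P-2) − h(P-7) = -240.55 − (-246.03) = 5.48 m.
Hydraulic gradient: i = |Δh| / L = 5.48 / 1559 = 0.00352.

i ≈ 0.00352 m/m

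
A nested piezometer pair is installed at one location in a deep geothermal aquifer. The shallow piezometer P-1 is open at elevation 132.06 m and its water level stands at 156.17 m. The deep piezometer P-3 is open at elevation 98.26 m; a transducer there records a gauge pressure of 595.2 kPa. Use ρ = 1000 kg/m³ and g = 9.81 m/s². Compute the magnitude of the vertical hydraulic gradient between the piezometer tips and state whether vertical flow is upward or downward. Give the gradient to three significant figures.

|i_v| ≈ 0.0817; vertical flow is upward

Total head at P-1: h = 156.17 m (water level in the standpipe).
Pressure head at P-3: ψ = P/(ρg) = 595.2×1000 / (1000 × 9.81) = 60.67 m.
Total head at P-3: h = z + ψ = 98.26 + 60.67 = 158.93 m.
Δh = h(P-1) − h(P-3) = 156.17 − 158.93 = -2.76 m.
Vertical separation Δz = 132.06 − 98.26 = 33.80 m.
|i_v| = |Δh| / Δz = 2.76 / 33.80 = 0.0817.
Head is higher in the deep piezometer, so vertical flow is upward (discharge condition).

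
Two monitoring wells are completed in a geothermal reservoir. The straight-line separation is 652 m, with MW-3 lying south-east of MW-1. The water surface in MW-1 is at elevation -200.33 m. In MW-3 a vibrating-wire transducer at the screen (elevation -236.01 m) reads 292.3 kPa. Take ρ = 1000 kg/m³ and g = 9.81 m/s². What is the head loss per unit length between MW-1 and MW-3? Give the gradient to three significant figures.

i ≈ 0.00902 m/m

Total head at MW-1: h = -200.33 m (water level in the piezometer is the total head).
Pressure head at MW-3: ψ = P/(ρg) = 292.3×1000 / (1000 × 9.81) = 29.80 m.
Total head at MW-3: h = z + ψ = -236.01 + 29.80 = -206.21 m.
Head difference: h(MW-1) − h(MW-3) = -200.33 − (-206.21) = 5.88 m.
Hydraulic gradient: i = |Δh| / L = 5.88 / 652 = 0.00902.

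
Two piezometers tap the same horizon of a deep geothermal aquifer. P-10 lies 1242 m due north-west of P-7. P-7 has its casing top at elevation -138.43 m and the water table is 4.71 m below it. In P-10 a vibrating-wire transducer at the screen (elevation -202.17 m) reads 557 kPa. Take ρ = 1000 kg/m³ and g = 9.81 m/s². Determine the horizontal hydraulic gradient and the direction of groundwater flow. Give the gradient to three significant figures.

i ≈ 0.00181; groundwater flows toward the north-west

Total head at P-7: h = -138.43 − 4.71 = -143.14 m.
Pressure head at P-10: ψ = P/(ρg) = 557×1000 / (1000 × 9.81) = 56.78 m.
Total head at P-10: h = z + ψ = -202.17 + 56.78 = -145.39 m.
Head difference: h(P-7) − h(P-10) = -143.14 − (-145.39) = 2.25 m.
Hydraulic gradient: i = |Δh| / L = 2.25 / 1242 = 0.00181.
Flow is from higher to lower head: from P-7 toward P-10, i.e. toward the north-west.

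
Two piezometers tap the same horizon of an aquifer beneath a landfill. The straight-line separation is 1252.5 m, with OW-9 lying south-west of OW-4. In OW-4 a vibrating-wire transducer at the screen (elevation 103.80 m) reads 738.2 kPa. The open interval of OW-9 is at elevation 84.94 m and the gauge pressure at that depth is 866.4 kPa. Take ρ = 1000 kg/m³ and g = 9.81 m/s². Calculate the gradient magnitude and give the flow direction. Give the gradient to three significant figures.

Pressure head at OW-4: ψ = P/(ρg) = 738.2×1000 / (1000 × 9.81) = 75.25 m.
Total head at OW-4: h = z + ψ = 103.80 + 75.25 = 179.05 m.
Pressure head at OW-9: ψ = P/(ρg) = 866.4×1000 / (1000 × 9.81) = 88.32 m.
Total head at OW-9: h = z + ψ = 84.94 + 88.32 = 173.26 m.
Head difference: h(OW-4) − h(OW-9) = 179.05 − 173.26 = 5.79 m.
Hydraulic gradient: i = |Δh| / L = 5.79 / 1252.5 = 0.00462.
Flow is from higher to lower head: from OW-4 toward OW-9, i.e. toward the south-west.

i ≈ 0.00462; groundwater flows toward the south-west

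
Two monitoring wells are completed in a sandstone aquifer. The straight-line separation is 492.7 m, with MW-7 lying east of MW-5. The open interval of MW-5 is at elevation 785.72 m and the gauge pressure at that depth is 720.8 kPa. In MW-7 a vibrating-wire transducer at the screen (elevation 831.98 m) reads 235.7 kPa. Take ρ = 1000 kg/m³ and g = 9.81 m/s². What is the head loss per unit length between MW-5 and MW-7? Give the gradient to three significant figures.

Pressure head at MW-5: ψ = P/(ρg) = 720.8×1000 / (1000 × 9.81) = 73.48 m.
Total head at MW-5: h = z + ψ = 785.72 + 73.48 = 859.20 m.
Pressure head at MW-7: ψ = P/(ρg) = 235.7×1000 / (1000 × 9.81) = 24.03 m.
Total head at MW-7: h = z + ψ = 831.98 + 24.03 = 856.01 m.
Head difference: h(MW-5) − h(MW-7) = 859.20 − 856.01 = 3.19 m.
Hydraulic gradient: i = |Δh| / L = 3.19 / 492.7 = 0.00647.

i ≈ 0.00647 m/m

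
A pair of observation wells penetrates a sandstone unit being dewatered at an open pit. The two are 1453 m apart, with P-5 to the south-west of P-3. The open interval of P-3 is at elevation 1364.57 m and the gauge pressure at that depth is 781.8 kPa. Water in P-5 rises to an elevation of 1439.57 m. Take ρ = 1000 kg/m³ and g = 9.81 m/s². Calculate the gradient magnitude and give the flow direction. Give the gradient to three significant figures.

i ≈ 0.00323; groundwater flows toward the south-west

Pressure head at P-3: ψ = P/(ρg) = 781.8×1000 / (1000 × 9.81) = 79.69 m.
Total head at P-3: h = z + ψ = 1364.57 + 79.69 = 1444.26 m.
Total head at P-5: h = 1439.57 m (water level in the piezometer is the total head).
Head difference: h(P-3) − h(P-5) = 1444.26 − 1439.57 = 4.69 m.
Hydraulic gradient: i = |Δh| / L = 4.69 / 1453 = 0.00323.
Flow is from higher to lower head: from P-3 toward P-5, i.e. toward the south-west.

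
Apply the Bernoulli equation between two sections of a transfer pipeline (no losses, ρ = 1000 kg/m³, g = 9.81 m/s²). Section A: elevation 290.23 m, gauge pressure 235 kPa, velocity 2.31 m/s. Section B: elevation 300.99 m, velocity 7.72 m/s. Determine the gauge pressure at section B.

Pressure head at A: ψ₁ = P₁/(ρg) = 235×1000 / (1000 × 9.81) = 23.96 m.
Velocity heads: v₁²/2g = 2.31²/19.62 = 0.272 m; v₂²/2g = 7.72²/19.62 = 3.038 m.
Total head H = z₁ + ψ₁ + v₁²/2g = 290.23 + 23.96 + 0.272 = 314.46 m.
ψ₂ = H − z₂ − v₂²/2g = 314.46 − 300.99 − 3.038 = 10.43 m.
P₂ = ρgψ₂ = 1000 × 9.81 × 10.43 ≈ 102 kPa.

P₂ ≈ 102 kPa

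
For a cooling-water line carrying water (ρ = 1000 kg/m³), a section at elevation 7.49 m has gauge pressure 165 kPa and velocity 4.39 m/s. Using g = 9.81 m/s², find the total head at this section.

h ≈ 25.29 m

Pressure head ψ = P/(ρg) = 165×1000 / (1000 × 9.81) = 16.82 m.
Velocity head = v²/(2g) = 4.39² / (2 × 9.81) = 0.982 m.
h = z + ψ + v²/(2g) = 7.49 + 16.82 + 0.982 = 25.29 m.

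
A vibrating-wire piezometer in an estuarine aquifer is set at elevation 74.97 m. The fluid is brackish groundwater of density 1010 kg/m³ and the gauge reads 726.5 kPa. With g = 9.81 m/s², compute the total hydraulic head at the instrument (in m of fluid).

h ≈ 148.29 m

ψ = P/(ρg) = 726.5×1000 / (1010 × 9.81) = 73.32 m.
h = z + ψ = 74.97 + 73.32 = 148.29 m.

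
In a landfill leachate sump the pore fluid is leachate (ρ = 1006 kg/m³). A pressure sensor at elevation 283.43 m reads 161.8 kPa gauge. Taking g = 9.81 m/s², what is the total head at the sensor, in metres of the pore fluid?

h ≈ 299.83 m

ψ = P/(ρg) = 161.8×1000 / (1006 × 9.81) = 16.40 m.
h = z + ψ = 283.43 + 16.40 = 299.83 m.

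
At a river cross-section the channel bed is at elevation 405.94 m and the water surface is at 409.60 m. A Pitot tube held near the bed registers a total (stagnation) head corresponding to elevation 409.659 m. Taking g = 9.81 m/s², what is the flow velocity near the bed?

v ≈ 1.08 m/s

Near the bed, under hydrostatic conditions, the piezometric head (z + ψ) equals the free-surface elevation, 409.60 m.
Velocity head = total − piezometric = 409.659 − 409.60 = 0.059 m.
v = √(2g·h_v) = √(2 × 9.81 × 0.059) = 1.08 m/s.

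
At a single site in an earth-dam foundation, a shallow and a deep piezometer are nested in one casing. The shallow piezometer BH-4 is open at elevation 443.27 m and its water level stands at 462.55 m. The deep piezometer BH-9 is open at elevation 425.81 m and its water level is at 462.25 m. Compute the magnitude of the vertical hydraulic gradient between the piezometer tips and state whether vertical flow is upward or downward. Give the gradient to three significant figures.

|i_v| ≈ 0.0172; vertical flow is downward

Total head at BH-4: h = 462.55 m (water level in the standpipe).
Total head at BH-9: h = 462.25 m.
Δh = h(BH-4) − h(BH-9) = 462.55 − 462.25 = 0.30 m.
Vertical separation Δz = 443.27 − 425.81 = 17.46 m.
|i_v| = |Δh| / Δz = 0.30 / 17.46 = 0.0172.
Head is higher in the shallow piezometer, so vertical flow is downward (recharge condition).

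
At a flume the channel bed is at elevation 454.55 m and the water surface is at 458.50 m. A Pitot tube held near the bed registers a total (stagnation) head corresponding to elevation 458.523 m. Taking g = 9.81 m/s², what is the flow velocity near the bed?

Near the bed, under hydrostatic conditions, the piezometric head (z + ψ) equals the free-surface elevation, 458.50 m.
Velocity head = total − piezometric = 458.523 − 458.50 = 0.023 m.
v = √(2g·h_v) = √(2 × 9.81 × 0.023) = 0.672 m/s.

v ≈ 0.672 m/s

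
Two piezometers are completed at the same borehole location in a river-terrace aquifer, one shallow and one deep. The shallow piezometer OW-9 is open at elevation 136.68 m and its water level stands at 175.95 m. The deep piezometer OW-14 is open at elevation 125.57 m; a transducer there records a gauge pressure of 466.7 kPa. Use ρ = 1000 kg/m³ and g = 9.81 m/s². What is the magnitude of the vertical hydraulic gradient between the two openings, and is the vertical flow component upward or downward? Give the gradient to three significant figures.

Total head at OW-9: h = 175.95 m (water level in the standpipe).
Pressure head at OW-14: ψ = P/(ρg) = 466.7×1000 / (1000 × 9.81) = 47.57 m.
Total head at OW-14: h = z + ψ = 125.57 + 47.57 = 173.14 m.
Δh = h(OW-9) − h(OW-14) = 175.95 − 173.14 = 2.81 m.
Vertical separation Δz = 136.68 − 125.57 = 11.11 m.
|i_v| = |Δh| / Δz = 2.81 / 11.11 = 0.253.
Head is higher in the shallow piezometer, so vertical flow is downward (recharge condition).

|i_v| ≈ 0.253; vertical flow is downward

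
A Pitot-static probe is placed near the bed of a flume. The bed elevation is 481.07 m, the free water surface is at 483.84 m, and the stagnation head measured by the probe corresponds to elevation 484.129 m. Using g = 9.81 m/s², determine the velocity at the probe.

Near the bed, under hydrostatic conditions, the piezometric head (z + ψ) equals the free-surface elevation, 483.84 m.
Velocity head = total − piezometric = 484.129 − 483.84 = 0.289 m.
v = √(2g·h_v) = √(2 × 9.81 × 0.289) = 2.38 m/s.

v ≈ 2.38 m/s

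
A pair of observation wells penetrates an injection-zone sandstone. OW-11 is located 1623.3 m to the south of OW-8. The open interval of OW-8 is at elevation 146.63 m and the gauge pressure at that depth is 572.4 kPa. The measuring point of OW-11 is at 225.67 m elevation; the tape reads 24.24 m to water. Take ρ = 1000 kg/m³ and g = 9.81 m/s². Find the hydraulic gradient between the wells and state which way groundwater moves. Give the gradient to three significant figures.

i ≈ 0.00219; groundwater flows toward the south

Pressure head at OW-8: ψ = P/(ρg) = 572.4×1000 / (1000 × 9.81) = 58.35 m.
Total head at OW-8: h = z + ψ = 146.63 + 58.35 = 204.98 m.
Total head at OW-11: h = 225.67 − 24.24 = 201.43 m.
Head difference: h(OW-8) − h(OW-11) = 204.98 − 201.43 = 3.55 m.
Hydraulic gradient: i = |Δh| / L = 3.55 / 1623.3 = 0.00219.
Flow is from higher to lower head: from OW-8 toward OW-11, i.e. toward the south.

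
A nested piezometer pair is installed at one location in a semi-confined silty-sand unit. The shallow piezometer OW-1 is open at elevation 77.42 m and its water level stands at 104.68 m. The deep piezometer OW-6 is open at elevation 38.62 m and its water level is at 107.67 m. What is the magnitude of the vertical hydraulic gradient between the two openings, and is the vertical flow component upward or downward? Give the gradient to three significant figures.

Total head at OW-1: h = 104.68 m (water level in the standpipe).
Total head at OW-6: h = 107.67 m.
Δh = h(OW-1) − h(OW-6) = 104.68 − 107.67 = -2.99 m.
Vertical separation Δz = 77.42 − 38.62 = 38.80 m.
|i_v| = |Δh| / Δz = 2.99 / 38.80 = 0.0771.
Head is higher in the deep piezometer, so vertical flow is upward (discharge condition).

|i_v| ≈ 0.0771; vertical flow is upward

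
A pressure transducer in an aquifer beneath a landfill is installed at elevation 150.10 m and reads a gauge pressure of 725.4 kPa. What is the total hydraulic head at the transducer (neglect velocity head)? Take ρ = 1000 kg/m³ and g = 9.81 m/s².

h ≈ 224.04 m

ψ = P/(ρg) = 725.4×1000 / (1000 × 9.81) = 73.94 m.
h = z + ψ = 150.10 + 73.94 = 224.04 m.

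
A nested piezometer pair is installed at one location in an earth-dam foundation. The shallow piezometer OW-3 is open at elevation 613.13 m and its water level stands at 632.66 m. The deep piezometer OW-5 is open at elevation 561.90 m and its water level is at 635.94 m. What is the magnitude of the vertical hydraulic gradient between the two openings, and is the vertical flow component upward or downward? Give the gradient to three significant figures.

|i_v| ≈ 0.0640; vertical flow is upward

Total head at OW-3: h = 632.66 m (water level in the standpipe).
Total head at OW-5: h = 635.94 m.
Δh = h(OW-3) − h(OW-5) = 632.66 − 635.94 = -3.28 m.
Vertical separation Δz = 613.13 − 561.90 = 51.23 m.
|i_v| = |Δh| / Δz = 3.28 / 51.23 = 0.0640.
Head is higher in the deep piezometer, so vertical flow is upward (discharge condition).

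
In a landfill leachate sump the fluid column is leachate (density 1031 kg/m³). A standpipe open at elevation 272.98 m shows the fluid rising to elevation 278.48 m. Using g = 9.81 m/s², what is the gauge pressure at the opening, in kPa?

Pressure head ψ = h − z = 278.48 − 272.98 = 5.50 m.
P = ρgψ = 1031 × 9.81 × 5.50 = 55628 Pa ≈ 55.6 kPa.

P ≈ 55.6 kPa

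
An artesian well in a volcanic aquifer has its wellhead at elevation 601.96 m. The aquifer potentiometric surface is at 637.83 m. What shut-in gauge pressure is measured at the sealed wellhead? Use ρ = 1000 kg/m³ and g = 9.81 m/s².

P ≈ 352 kPa

Head above the cap: Δh = 637.83 − 601.96 = 35.87 m.
P = ρgΔh = 1000 × 9.81 × 35.87 = 351885 Pa ≈ 352 kPa.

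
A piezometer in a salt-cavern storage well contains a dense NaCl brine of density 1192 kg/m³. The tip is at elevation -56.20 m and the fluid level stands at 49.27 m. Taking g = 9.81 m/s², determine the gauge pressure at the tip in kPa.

Pressure head ψ = h − z = 49.27 − (-56.20) = 105.47 m.
P = ρgψ = 1192 × 9.81 × 105.47 = 1233316 Pa ≈ 1230 kPa.

P ≈ 1230 kPa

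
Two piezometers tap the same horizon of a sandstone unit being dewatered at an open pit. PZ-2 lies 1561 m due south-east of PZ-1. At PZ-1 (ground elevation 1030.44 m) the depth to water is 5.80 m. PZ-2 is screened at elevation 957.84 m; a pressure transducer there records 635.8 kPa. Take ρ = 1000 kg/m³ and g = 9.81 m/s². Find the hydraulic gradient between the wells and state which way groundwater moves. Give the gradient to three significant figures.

i ≈ 0.00127; groundwater flows toward the south-east

Total head at PZ-1: h = 1030.44 − 5.80 = 1024.64 m.
Pressure head at PZ-2: ψ = P/(ρg) = 635.8×1000 / (1000 × 9.81) = 64.81 m.
Total head at PZ-2: h = z + ψ = 957.84 + 64.81 = 1022.65 m.
Head difference: h(PZ-1) − h(PZ-2) = 1024.64 − 1022.65 = 1.99 m.
Hydraulic gradient: i = |Δh| / L = 1.99 / 1561 = 0.00127.
Flow is from higher to lower head: from PZ-1 toward PZ-2, i.e. toward the south-east.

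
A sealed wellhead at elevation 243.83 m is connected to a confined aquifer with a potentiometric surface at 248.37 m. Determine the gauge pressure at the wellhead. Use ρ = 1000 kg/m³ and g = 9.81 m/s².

Head above the cap: Δh = 248.37 − 243.83 = 4.54 m.
P = ρgΔh = 1000 × 9.81 × 4.54 = 44537 Pa ≈ 44.5 kPa.

P ≈ 44.5 kPa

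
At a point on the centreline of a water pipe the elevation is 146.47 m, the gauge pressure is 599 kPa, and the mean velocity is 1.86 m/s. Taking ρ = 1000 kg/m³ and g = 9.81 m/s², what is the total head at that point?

h ≈ 207.71 m

Pressure head ψ = P/(ρg) = 599×1000 / (1000 × 9.81) = 61.06 m.
Velocity head = v²/(2g) = 1.86² / (2 × 9.81) = 0.176 m.
h = z + ψ + v²/(2g) = 146.47 + 61.06 + 0.176 = 207.71 m.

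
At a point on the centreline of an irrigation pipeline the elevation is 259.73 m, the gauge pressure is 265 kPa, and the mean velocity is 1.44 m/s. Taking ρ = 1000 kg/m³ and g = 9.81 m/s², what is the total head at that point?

h ≈ 286.85 m

Pressure head ψ = P/(ρg) = 265×1000 / (1000 × 9.81) = 27.01 m.
Velocity head = v²/(2g) = 1.44² / (2 × 9.81) = 0.106 m.
h = z + ψ + v²/(2g) = 259.73 + 27.01 + 0.106 = 286.85 m.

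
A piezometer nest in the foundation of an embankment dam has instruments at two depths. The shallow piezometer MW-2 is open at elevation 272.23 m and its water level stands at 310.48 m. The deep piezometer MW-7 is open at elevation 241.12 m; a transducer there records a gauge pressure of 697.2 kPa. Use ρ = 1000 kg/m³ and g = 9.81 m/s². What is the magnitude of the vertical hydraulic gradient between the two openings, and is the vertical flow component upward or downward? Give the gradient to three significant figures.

|i_v| ≈ 0.0550; vertical flow is upward

Total head at MW-2: h = 310.48 m (water level in the standpipe).
Pressure head at MW-7: ψ = P/(ρg) = 697.2×1000 / (1000 × 9.81) = 71.07 m.
Total head at MW-7: h = z + ψ = 241.12 + 71.07 = 312.19 m.
Δh = h(MW-2) − h(MW-7) = 310.48 − 312.19 = -1.71 m.
Vertical separation Δz = 272.23 − 241.12 = 31.11 m.
|i_v| = |Δh| / Δz = 1.71 / 31.11 = 0.0550.
Head is higher in the deep piezometer, so vertical flow is upward (discharge condition).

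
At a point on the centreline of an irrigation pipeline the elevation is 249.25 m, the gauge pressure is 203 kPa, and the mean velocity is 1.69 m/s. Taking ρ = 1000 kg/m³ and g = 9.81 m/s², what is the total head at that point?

Pressure head ψ = P/(ρg) = 203×1000 / (1000 × 9.81) = 20.69 m.
Velocity head = v²/(2g) = 1.69² / (2 × 9.81) = 0.146 m.
h = z + ψ + v²/(2g) = 249.25 + 20.69 + 0.146 = 270.09 m.

h ≈ 270.09 m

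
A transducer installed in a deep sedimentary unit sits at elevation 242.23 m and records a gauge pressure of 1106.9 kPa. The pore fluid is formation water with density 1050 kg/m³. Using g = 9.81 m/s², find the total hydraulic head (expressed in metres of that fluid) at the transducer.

ψ = P/(ρg) = 1106.9×1000 / (1050 × 9.81) = 107.46 m.
h = z + ψ = 242.23 + 107.46 = 349.69 m.

h ≈ 349.69 m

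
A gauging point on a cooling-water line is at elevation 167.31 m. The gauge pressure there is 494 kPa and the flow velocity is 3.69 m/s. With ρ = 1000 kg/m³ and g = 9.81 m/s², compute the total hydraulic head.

h ≈ 218.36 m

Pressure head ψ = P/(ρg) = 494×1000 / (1000 × 9.81) = 50.36 m.
Velocity head = v²/(2g) = 3.69² / (2 × 9.81) = 0.694 m.
h = z + ψ + v²/(2g) = 167.31 + 50.36 + 0.694 = 218.36 m.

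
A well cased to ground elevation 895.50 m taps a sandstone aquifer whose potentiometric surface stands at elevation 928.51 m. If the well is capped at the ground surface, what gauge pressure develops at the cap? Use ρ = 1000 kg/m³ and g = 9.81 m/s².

Head above the cap: Δh = 928.51 − 895.50 = 33.01 m.
P = ρgΔh = 1000 × 9.81 × 33.01 = 323828 Pa ≈ 324 kPa.

P ≈ 324 kPa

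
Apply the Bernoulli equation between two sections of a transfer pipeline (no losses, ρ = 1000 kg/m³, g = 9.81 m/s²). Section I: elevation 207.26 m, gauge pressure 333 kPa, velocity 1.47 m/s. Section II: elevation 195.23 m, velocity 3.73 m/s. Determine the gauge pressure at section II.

P₂ ≈ 445 kPa

Pressure head at I: ψ₁ = P₁/(ρg) = 333×1000 / (1000 × 9.81) = 33.94 m.
Velocity heads: v₁²/2g = 1.47²/19.62 = 0.110 m; v₂²/2g = 3.73²/19.62 = 0.709 m.
Total head H = z₁ + ψ₁ + v₁²/2g = 207.26 + 33.94 + 0.110 = 241.31 m.
ψ₂ = H − z₂ − v₂²/2g = 241.31 − 195.23 − 0.709 = 45.37 m.
P₂ = ρgψ₂ = 1000 × 9.81 × 45.37 ≈ 445 kPa.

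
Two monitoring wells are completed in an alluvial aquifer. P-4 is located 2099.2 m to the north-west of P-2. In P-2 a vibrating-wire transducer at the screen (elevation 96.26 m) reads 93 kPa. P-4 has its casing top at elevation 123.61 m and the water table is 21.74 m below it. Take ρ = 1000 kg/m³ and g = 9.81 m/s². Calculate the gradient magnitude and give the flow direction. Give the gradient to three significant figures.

Pressure head at P-2: ψ = P/(ρg) = 93×1000 / (1000 × 9.81) = 9.48 m.
Total head at P-2: h = z + ψ = 96.26 + 9.48 = 105.74 m.
Total head at P-4: h = 123.61 − 21.74 = 101.87 m.
Head difference: h(P-2) − h(P-4) = 105.74 − 101.87 = 3.87 m.
Hydraulic gradient: i = |Δh| / L = 3.87 / 2099.2 = 0.00184.
Flow is from higher to lower head: from P-2 toward P-4, i.e. toward the north-west.

i ≈ 0.00184; groundwater flows toward the north-west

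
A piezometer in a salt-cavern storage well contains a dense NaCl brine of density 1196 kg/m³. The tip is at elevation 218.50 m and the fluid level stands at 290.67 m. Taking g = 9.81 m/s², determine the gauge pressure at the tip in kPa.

Pressure head ψ = h − z = 290.67 − 218.50 = 72.17 m.
P = ρgψ = 1196 × 9.81 × 72.17 = 846753 Pa ≈ 847 kPa.

P ≈ 847 kPa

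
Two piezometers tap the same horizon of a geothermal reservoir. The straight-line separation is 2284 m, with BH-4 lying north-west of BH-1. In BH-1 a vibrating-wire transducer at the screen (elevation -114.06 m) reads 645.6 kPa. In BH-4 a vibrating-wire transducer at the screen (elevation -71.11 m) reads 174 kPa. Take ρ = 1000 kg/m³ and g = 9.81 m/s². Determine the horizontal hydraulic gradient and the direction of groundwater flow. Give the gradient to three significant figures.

i ≈ 0.00224; groundwater flows toward the north-west

Pressure head at BH-1: ψ = P/(ρg) = 645.6×1000 / (1000 × 9.81) = 65.81 m.
Total head at BH-1: h = z + ψ = -114.06 + 65.81 = -48.25 m.
Pressure head at BH-4: ψ = P/(ρg) = 174×1000 / (1000 × 9.81) = 17.74 m.
Total head at BH-4: h = z + ψ = -71.11 + 17.74 = -53.37 m.
Head difference: h(BH-1) − h(BH-4) = -48.25 − (-53.37) = 5.12 m.
Hydraulic gradient: i = |Δh| / L = 5.12 / 2284 = 0.00224.
Flow is from higher to lower head: from BH-1 toward BH-4, i.e. toward the north-west.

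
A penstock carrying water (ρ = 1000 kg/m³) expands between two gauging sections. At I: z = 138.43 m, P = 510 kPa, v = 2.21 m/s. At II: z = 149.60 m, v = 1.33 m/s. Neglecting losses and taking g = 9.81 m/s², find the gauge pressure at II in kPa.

P₂ ≈ 402 kPa

Pressure head at I: ψ₁ = P₁/(ρg) = 510×1000 / (1000 × 9.81) = 51.99 m.
Velocity heads: v₁²/2g = 2.21²/19.62 = 0.249 m; v₂²/2g = 1.33²/19.62 = 0.090 m.
Total head H = z₁ + ψ₁ + v₁²/2g = 138.43 + 51.99 + 0.249 = 190.67 m.
ψ₂ = H − z₂ − v₂²/2g = 190.67 − 149.60 − 0.090 = 40.98 m.
P₂ = ρgψ₂ = 1000 × 9.81 × 40.98 ≈ 402 kPa.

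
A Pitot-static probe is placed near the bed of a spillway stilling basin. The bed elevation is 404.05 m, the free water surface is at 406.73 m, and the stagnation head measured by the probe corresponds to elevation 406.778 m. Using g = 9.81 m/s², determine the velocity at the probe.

v ≈ 0.970 m/s

Near the bed, under hydrostatic conditions, the piezometric head (z + ψ) equals the free-surface elevation, 406.73 m.
Velocity head = total − piezometric = 406.778 − 406.73 = 0.048 m.
v = √(2g·h_v) = √(2 × 9.81 × 0.048) = 0.970 m/s.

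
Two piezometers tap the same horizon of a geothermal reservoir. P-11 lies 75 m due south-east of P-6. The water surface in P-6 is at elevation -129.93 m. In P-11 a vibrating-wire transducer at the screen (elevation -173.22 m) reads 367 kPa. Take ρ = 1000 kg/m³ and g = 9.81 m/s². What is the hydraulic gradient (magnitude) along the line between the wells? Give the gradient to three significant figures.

i ≈ 0.0784

Total head at P-6: h = -129.93 m (water level in the piezometer is the total head).
Pressure head at P-11: ψ = P/(ρg) = 367×1000 / (1000 × 9.81) = 37.41 m.
Total head at P-11: h = z + ψ = -173.22 + 37.41 = -135.81 m.
Head difference: h(P-6) − h(P-11) = -129.93 − (-135.81) = 5.88 m.
Hydraulic gradient: i = |Δh| / L = 5.88 / 75 = 0.0784.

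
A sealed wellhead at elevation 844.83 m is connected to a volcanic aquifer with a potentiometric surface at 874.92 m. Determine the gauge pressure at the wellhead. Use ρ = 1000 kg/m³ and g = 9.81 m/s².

P ≈ 295 kPa

Head above the cap: Δh = 874.92 − 844.83 = 30.09 m.
P = ρgΔh = 1000 × 9.81 × 30.09 = 295183 Pa ≈ 295 kPa.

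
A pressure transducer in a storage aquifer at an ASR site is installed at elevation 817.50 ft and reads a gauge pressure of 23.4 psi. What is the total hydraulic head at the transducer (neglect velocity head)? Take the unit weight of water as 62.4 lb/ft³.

ψ = 144·P/γ = 144 × 23.4 / 62.4 = 54.00 ft.
h = z + ψ = 817.50 + 54.00 = 871.50 ft.

h ≈ 871.50 ft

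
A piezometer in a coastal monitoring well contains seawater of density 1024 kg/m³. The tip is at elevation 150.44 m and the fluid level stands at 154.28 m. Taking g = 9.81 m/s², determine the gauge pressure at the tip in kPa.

P ≈ 38.6 kPa

Pressure head ψ = h − z = 154.28 − 150.44 = 3.84 m.
P = ρgψ = 1024 × 9.81 × 3.84 = 38574 Pa ≈ 38.6 kPa.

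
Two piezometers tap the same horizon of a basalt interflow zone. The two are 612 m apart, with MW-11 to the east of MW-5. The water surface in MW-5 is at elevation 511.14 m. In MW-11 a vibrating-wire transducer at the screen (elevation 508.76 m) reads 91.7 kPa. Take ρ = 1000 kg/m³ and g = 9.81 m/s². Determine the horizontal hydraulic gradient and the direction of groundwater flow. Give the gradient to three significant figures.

i ≈ 0.0114; groundwater flows toward the west

Total head at MW-5: h = 511.14 m (water level in the piezometer is the total head).
Pressure head at MW-11: ψ = P/(ρg) = 91.7×1000 / (1000 × 9.81) = 9.35 m.
Total head at MW-11: h = z + ψ = 508.76 + 9.35 = 518.11 m.
Head difference: h(MW-5) − h(MW-11) = 511.14 − 518.11 = -6.97 m.
Hydraulic gradient: i = |Δh| / L = 6.97 / 612 = 0.0114.
Flow is from higher to lower head: from MW-11 toward MW-5, i.e. toward the west.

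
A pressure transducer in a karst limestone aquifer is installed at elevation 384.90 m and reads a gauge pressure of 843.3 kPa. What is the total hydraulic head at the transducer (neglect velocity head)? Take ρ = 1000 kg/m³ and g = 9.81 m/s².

h ≈ 470.86 m

ψ = P/(ρg) = 843.3×1000 / (1000 × 9.81) = 85.96 m.
h = z + ψ = 384.90 + 85.96 = 470.86 m.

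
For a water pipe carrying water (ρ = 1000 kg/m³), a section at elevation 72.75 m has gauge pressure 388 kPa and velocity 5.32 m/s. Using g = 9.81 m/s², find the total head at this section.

h ≈ 113.74 m

Pressure head ψ = P/(ρg) = 388×1000 / (1000 × 9.81) = 39.55 m.
Velocity head = v²/(2g) = 5.32² / (2 × 9.81) = 1.443 m.
h = z + ψ + v²/(2g) = 72.75 + 39.55 + 1.443 = 113.74 m.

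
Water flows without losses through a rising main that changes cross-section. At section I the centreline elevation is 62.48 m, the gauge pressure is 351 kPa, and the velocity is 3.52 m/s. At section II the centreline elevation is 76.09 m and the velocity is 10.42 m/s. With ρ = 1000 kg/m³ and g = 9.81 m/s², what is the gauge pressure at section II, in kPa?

P₂ ≈ 169 kPa

Pressure head at I: ψ₁ = P₁/(ρg) = 351×1000 / (1000 × 9.81) = 35.78 m.
Velocity heads: v₁²/2g = 3.52²/19.62 = 0.632 m; v₂²/2g = 10.42²/19.62 = 5.534 m.
Total head H = z₁ + ψ₁ + v₁²/2g = 62.48 + 35.78 + 0.632 = 98.89 m.
ψ₂ = H − z₂ − v₂²/2g = 98.89 − 76.09 − 5.534 = 17.27 m.
P₂ = ρgψ₂ = 1000 × 9.81 × 17.27 ≈ 169 kPa.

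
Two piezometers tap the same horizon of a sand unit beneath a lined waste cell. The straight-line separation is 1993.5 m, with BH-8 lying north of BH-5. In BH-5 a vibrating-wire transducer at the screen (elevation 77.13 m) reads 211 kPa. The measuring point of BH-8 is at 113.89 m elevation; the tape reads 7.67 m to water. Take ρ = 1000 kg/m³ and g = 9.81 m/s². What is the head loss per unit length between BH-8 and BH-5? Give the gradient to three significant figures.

Pressure head at BH-5: ψ = P/(ρg) = 211×1000 / (1000 × 9.81) = 21.51 m.
Total head at BH-5: h = z + ψ = 77.13 + 21.51 = 98.64 m.
Total head at BH-8: h = 113.89 − 7.67 = 106.22 m.
Head difference: h(BH-5) − h(BH-8) = 98.64 − 106.22 = -7.58 m.
Hydraulic gradient: i = |Δh| / L = 7.58 / 1993.5 = 0.00380.

i ≈ 0.00380 m/m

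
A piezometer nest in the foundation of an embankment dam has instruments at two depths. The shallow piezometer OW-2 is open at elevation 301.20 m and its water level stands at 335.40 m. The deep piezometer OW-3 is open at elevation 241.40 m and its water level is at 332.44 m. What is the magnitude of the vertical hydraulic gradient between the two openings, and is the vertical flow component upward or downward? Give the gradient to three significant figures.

|i_v| ≈ 0.0495; vertical flow is downward

Total head at OW-2: h = 335.40 m (water level in the standpipe).
Total head at OW-3: h = 332.44 m.
Δh = h(OW-2) − h(OW-3) = 335.40 − 332.44 = 2.96 m.
Vertical separation Δz = 301.20 − 241.40 = 59.80 m.
|i_v| = |Δh| / Δz = 2.96 / 59.80 = 0.0495.
Head is higher in the shallow piezometer, so vertical flow is downward (recharge condition).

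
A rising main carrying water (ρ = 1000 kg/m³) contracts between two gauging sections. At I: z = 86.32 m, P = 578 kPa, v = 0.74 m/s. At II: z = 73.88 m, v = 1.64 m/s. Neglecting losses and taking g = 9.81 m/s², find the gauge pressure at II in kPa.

P₂ ≈ 699 kPa

Pressure head at I: ψ₁ = P₁/(ρg) = 578×1000 / (1000 × 9.81) = 58.92 m.
Velocity heads: v₁²/2g = 0.74²/19.62 = 0.028 m; v₂²/2g = 1.64²/19.62 = 0.137 m.
Total head H = z₁ + ψ₁ + v₁²/2g = 86.32 + 58.92 + 0.028 = 145.27 m.
ψ₂ = H − z₂ − v₂²/2g = 145.27 − 73.88 − 0.137 = 71.25 m.
P₂ = ρgψ₂ = 1000 × 9.81 × 71.25 ≈ 699 kPa.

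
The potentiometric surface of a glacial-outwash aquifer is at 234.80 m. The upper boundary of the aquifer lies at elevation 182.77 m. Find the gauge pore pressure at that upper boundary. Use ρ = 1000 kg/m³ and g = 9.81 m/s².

Pressure head at the aquifer top: ψ = h − z = 234.80 − 182.77 = 52.03 m.
P = ρgψ = 1000 × 9.81 × 52.03 = 510414 Pa ≈ 510 kPa.

P ≈ 510 kPa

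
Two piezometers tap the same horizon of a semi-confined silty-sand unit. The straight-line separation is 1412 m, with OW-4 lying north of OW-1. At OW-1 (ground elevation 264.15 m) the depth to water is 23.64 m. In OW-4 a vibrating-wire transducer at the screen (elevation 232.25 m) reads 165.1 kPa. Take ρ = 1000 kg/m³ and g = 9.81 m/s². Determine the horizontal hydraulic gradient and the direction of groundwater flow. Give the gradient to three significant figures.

i ≈ 0.00607; groundwater flows toward the south

Total head at OW-1: h = 264.15 − 23.64 = 240.51 m.
Pressure head at OW-4: ψ = P/(ρg) = 165.1×1000 / (1000 × 9.81) = 16.83 m.
Total head at OW-4: h = z + ψ = 232.25 + 16.83 = 249.08 m.
Head difference: h(OW-1) − h(OW-4) = 240.51 − 249.08 = -8.57 m.
Hydraulic gradient: i = |Δh| / L = 8.57 / 1412 = 0.00607.
Flow is from higher to lower head: from OW-4 toward OW-1, i.e. toward the south.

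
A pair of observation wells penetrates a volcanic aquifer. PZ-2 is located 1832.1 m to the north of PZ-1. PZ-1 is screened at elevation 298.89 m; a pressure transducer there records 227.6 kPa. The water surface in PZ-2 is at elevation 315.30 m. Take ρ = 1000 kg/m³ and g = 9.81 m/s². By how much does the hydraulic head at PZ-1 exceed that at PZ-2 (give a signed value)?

Pressure head at PZ-1: ψ = P/(ρg) = 227.6×1000 / (1000 × 9.81) = 23.20 m.
Total head at PZ-1: h = z + ψ = 298.89 + 23.20 = 322.09 m.
Total head at PZ-2: h = 315.30 m (water level in the piezometer is the total head).
Head difference: h(PZ-1) − h(PZ-2) = 322.09 − 315.30 = 6.79 m.

Δh ≈ 6.79 m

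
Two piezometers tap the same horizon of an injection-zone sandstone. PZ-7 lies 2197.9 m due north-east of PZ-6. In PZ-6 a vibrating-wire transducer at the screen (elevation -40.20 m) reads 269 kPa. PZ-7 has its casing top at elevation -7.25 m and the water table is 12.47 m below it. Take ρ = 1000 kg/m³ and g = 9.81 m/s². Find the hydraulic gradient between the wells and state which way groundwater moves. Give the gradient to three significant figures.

i ≈ 0.00316; groundwater flows toward the north-east

Pressure head at PZ-6: ψ = P/(ρg) = 269×1000 / (1000 × 9.81) = 27.42 m.
Total head at PZ-6: h = z + ψ = -40.20 + 27.42 = -12.78 m.
Total head at PZ-7: h = -7.25 − 12.47 = -19.72 m.
Head difference: h(PZ-6) − h(PZ-7) = -12.78 − (-19.72) = 6.94 m.
Hydraulic gradient: i = |Δh| / L = 6.94 / 2197.9 = 0.00316.
Flow is from higher to lower head: from PZ-6 toward PZ-7, i.e. toward the north-east.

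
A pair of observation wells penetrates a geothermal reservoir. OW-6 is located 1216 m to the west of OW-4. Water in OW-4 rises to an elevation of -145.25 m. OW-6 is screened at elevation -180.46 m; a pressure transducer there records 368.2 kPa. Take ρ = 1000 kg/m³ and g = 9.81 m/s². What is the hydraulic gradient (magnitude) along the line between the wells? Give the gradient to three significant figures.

i ≈ 0.00191

Total head at OW-4: h = -145.25 m (water level in the piezometer is the total head).
Pressure head at OW-6: ψ = P/(ρg) = 368.2×1000 / (1000 × 9.81) = 37.53 m.
Total head at OW-6: h = z + ψ = -180.46 + 37.53 = -142.93 m.
Head difference: h(OW-4) − h(OW-6) = -145.25 − (-142.93) = -2.32 m.
Hydraulic gradient: i = |Δh| / L = 2.32 / 1216 = 0.00191.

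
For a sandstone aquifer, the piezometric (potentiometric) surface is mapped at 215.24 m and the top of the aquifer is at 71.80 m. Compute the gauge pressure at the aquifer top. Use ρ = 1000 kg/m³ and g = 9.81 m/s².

Pressure head at the aquifer top: ψ = h − z = 215.24 − 71.80 = 143.44 m.
P = ρgψ = 1000 × 9.81 × 143.44 = 1407146 Pa ≈ 1410 kPa.

P ≈ 1410 kPa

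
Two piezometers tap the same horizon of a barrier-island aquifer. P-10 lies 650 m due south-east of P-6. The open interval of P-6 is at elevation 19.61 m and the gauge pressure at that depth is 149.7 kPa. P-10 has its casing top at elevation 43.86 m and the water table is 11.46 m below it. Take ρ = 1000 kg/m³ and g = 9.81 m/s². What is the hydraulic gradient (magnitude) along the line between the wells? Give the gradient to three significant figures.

Pressure head at P-6: ψ = P/(ρg) = 149.7×1000 / (1000 × 9.81) = 15.26 m.
Total head at P-6: h = z + ψ = 19.61 + 15.26 = 34.87 m.
Total head at P-10: h = 43.86 − 11.46 = 32.40 m.
Head difference: h(P-6) − h(P-10) = 34.87 − 32.40 = 2.47 m.
Hydraulic gradient: i = |Δh| / L = 2.47 / 650 = 0.00380.

i ≈ 0.00380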